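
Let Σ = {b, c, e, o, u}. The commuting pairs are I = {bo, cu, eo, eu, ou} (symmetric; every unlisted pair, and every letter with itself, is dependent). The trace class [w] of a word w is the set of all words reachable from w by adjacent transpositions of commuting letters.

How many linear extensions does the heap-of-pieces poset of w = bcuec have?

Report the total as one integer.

4

piece 0:b — minimal
piece 1:c rests on {0:b}
piece 2:u rests on {0:b}
piece 3:e rests on {1:c}
piece 4:c rests on {3:e}
minimal pieces: {0:b}
ways to finish when only these pieces remain (= sum over removing one remaining piece with nothing left below it):
  1 left: {2}→1  {4}→1
  2 left: {2,4}→2  {3,4}→1
  3 left: {1,3,4}→1  {2,3,4}→3
  placing 0:b first → 4 extensions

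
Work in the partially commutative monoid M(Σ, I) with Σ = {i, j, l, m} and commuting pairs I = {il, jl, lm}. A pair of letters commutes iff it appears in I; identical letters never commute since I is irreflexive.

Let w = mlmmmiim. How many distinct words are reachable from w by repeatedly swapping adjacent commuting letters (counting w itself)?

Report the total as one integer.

8

piece 0:m — minimal
piece 1:l — minimal
piece 2:m rests on {0:m}
piece 3:m rests on {2:m}
piece 4:m rests on {3:m}
piece 5:i rests on {4:m}
piece 6:i rests on {5:i}
piece 7:m rests on {6:i}
minimal pieces: {0:m, 1:l}
ways to finish when only these pieces remain (= sum over removing one remaining piece with nothing left below it):
  1 left: {1}→1  {7}→1
  2 left: {1,7}→2  {6,7}→1
  3 left: {1,6,7}→3  {5,6,7}→1
  4 left: {1,5,6,7}→4  {4,5,6,7}→1
  5 left: {1,4,5,6,7}→5  {3,4,5,6,7}→1
  6 left: {1,3,4,5,6,7}→6  {2,3,4,5,6,7}→1
  placing 0:m first → 7 extensions
  placing 1:l first → 1 extensions
total linear extensions = 8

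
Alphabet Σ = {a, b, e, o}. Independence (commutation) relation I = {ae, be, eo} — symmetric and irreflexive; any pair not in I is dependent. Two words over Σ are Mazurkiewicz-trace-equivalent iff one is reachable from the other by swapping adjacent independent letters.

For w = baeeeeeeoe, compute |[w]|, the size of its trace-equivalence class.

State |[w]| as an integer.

#0=b has no predecessor
#1=a depends on [0:b]
#2=e has no predecessor
#3=e depends on [2:e]
#4=e depends on [3:e]
#5=e depends on [4:e]
#6=e depends on [5:e]
#7=e depends on [6:e]
#8=o depends on [1:a]
#9=e depends on [7:e]
sources: [0:b, 2:e]
N(rest) = Σ N(rest − s) over sources s of rest; N(one piece) = 1:
  size 1 → [8]=1  [9]=1
  size 2 → [1,8]=1  [7,9]=1  [8,9]=2
  size 3 → [0,1,8]=1  [1,8,9]=3  [6,7,9]=1  [7,8,9]=3
  size 4 → [0,1,8,9]=4  [1,7,8,9]=6  [5,6,7,9]=1  [6,7,8,9]=4
  size 5 → [0,1,7,8,9]=10  [1,6,7,8,9]=10  [4,5,6,7,9]=1  [5,6,7,8,9]=5
  size 6 → [0,1,6,7,8,9]=20  [1,5,6,7,8,9]=15  [3,4,5,6,7,9]=1  [4,5,6,7,8,9]=6
  size 7 → [0,1,5,6,7,8,9]=35  [1,4,5,6,7,8,9]=21  [2,3,4,5,6,7,9]=1  [3,4,5,6,7,8,9]=7
  size 8 → [0,1,4,5,6,7,8,9]=56  [1,3,4,5,6,7,8,9]=28  [2,3,4,5,6,7,8,9]=8
  first=0(b) contributes 36
  first=2(e) contributes 84
|[w]| = 120

120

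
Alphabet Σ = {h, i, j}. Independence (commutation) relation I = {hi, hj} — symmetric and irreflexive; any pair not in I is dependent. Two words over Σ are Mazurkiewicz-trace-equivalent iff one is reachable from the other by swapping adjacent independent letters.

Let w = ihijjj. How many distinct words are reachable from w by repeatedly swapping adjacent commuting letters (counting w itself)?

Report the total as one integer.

piece 0:i — minimal
piece 1:h — minimal
piece 2:i rests on {0:i}
piece 3:j rests on {2:i}
piece 4:j rests on {3:j}
piece 5:j rests on {4:j}
minimal pieces: {0:i, 1:h}
ways to finish when only these pieces remain (= sum over removing one remaining piece with nothing left below it):
  1 left: {1}→1  {5}→1
  2 left: {1,5}→2  {4,5}→1
  3 left: {1,4,5}→3  {3,4,5}→1
  4 left: {1,3,4,5}→4  {2,3,4,5}→1
  placing 0:i first → 5 extensions
  placing 1:h first → 1 extensions
total linear extensions = 6

6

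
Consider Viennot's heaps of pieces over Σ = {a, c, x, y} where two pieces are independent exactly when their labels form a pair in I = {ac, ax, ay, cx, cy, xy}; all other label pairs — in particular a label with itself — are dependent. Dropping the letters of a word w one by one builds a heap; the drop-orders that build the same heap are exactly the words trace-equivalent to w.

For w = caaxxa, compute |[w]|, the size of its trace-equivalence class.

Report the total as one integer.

#0=c has no predecessor
#1=a has no predecessor
#2=a depends on [1:a]
#3=x has no predecessor
#4=x depends on [3:x]
#5=a depends on [2:a]
sources: [0:c, 1:a, 3:x]
N(rest) = Σ N(rest − s) over sources s of rest; N(one piece) = 1:
  size 1 → [0]=1  [4]=1  [5]=1
  size 2 → [0,4]=2  [0,5]=2  [2,5]=1  [3,4]=1  [4,5]=2
  size 3 → [0,2,5]=3  [0,3,4]=3  [0,4,5]=6  [1,2,5]=1  [2,4,5]=3  [3,4,5]=3
  size 4 → [0,1,2,5]=4  [0,2,4,5]=12  [0,3,4,5]=12  [1,2,4,5]=4  [2,3,4,5]=6
  first=0(c) contributes 10
  first=1(a) contributes 30
  first=3(x) contributes 20
|[w]| = 60

60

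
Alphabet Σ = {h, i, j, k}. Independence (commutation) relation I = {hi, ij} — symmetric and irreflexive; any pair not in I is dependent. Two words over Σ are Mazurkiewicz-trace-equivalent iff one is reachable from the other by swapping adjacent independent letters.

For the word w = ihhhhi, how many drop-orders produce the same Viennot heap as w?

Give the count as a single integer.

15

piece 0:i — minimal
piece 1:h — minimal
piece 2:h rests on {1:h}
piece 3:h rests on {2:h}
piece 4:h rests on {3:h}
piece 5:i rests on {0:i}
minimal pieces: {0:i, 1:h}
ways to finish when only these pieces remain (= sum over removing one remaining piece with nothing left below it):
  1 left: {4}→1  {5}→1
  2 left: {0,5}→1  {3,4}→1  {4,5}→2
  3 left: {0,4,5}→3  {2,3,4}→1  {3,4,5}→3
  4 left: {0,3,4,5}→6  {1,2,3,4}→1  {2,3,4,5}→4
  placing 0:i first → 5 extensions
  placing 1:h first → 10 extensions
total linear extensions = 15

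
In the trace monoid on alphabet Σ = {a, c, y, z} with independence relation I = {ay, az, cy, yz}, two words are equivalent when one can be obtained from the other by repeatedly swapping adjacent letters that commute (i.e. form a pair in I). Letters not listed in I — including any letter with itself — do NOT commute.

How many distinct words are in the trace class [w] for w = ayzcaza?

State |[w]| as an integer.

42

piece 0:a — minimal
piece 1:y — minimal
piece 2:z — minimal
piece 3:c rests on {0:a, 2:z}
piece 4:a rests on {3:c}
piece 5:z rests on {3:c}
piece 6:a rests on {4:a}
minimal pieces: {0:a, 1:y, 2:z}
ways to finish when only these pieces remain (= sum over removing one remaining piece with nothing left below it):
  1 left: {1}→1  {5}→1  {6}→1
  2 left: {1,5}→2  {1,6}→2  {4,6}→1  {5,6}→2
  3 left: {1,4,6}→3  {1,5,6}→6  {4,5,6}→3
  4 left: {1,4,5,6}→12  {3,4,5,6}→3
  5 left: {0,3,4,5,6}→3  {1,3,4,5,6}→15  {2,3,4,5,6}→3
  placing 0:a first → 18 extensions
  placing 1:y first → 6 extensions
  placing 2:z first → 18 extensions
total linear extensions = 42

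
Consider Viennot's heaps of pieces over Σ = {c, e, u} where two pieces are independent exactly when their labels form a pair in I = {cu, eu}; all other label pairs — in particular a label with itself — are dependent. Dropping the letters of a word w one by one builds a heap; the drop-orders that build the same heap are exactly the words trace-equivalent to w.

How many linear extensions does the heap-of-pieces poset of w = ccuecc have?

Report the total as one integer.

6

#0=c has no predecessor
#1=c depends on [0:c]
#2=u has no predecessor
#3=e depends on [1:c]
#4=c depends on [3:e]
#5=c depends on [4:c]
sources: [0:c, 2:u]
N(rest) = Σ N(rest − s) over sources s of rest; N(one piece) = 1:
  size 1 → [2]=1  [5]=1
  size 2 → [2,5]=2  [4,5]=1
  size 3 → [2,4,5]=3  [3,4,5]=1
  size 4 → [1,3,4,5]=1  [2,3,4,5]=4
  first=0(c) contributes 5
  first=2(u) contributes 1
|[w]| = 6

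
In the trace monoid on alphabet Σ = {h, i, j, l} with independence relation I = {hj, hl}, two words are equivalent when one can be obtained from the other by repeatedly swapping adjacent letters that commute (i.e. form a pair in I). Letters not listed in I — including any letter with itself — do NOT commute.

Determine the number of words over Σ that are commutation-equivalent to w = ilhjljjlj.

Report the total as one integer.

8

piece 0:i — minimal
piece 1:l rests on {0:i}
piece 2:h rests on {0:i}
piece 3:j rests on {1:l}
piece 4:l rests on {3:j}
piece 5:j rests on {4:l}
piece 6:j rests on {5:j}
piece 7:l rests on {6:j}
piece 8:j rests on {7:l}
minimal pieces: {0:i}
ways to finish when only these pieces remain (= sum over removing one remaining piece with nothing left below it):
  1 left: {2}→1  {8}→1
  2 left: {2,8}→2  {7,8}→1
  3 left: {2,7,8}→3  {6,7,8}→1
  4 left: {2,6,7,8}→4  {5,6,7,8}→1
  5 left: {2,5,6,7,8}→5  {4,5,6,7,8}→1
  6 left: {2,4,5,6,7,8}→6  {3,4,5,6,7,8}→1
  7 left: {1,3,4,5,6,7,8}→1  {2,3,4,5,6,7,8}→7
  placing 0:i first → 8 extensions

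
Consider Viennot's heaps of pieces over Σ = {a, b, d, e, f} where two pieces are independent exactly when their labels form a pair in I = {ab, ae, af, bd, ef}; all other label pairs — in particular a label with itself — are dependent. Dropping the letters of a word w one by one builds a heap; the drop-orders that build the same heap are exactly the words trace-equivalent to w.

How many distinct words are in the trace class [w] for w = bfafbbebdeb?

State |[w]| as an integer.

15

drop 0:b onto floor
drop 1:f onto {0:b}
drop 2:a onto floor
drop 3:f onto {1:f}
drop 4:b onto {3:f}
drop 5:b onto {4:b}
drop 6:e onto {5:b}
drop 7:b onto {6:e}
drop 8:d onto {2:a, 6:e}
drop 9:e onto {7:b, 8:d}
drop 10:b onto {9:e}
ground layer = {0:b, 2:a}
drop-orders for the pieces not yet dropped (sum over which currently-grounded one goes next):
  1 to go: {10} 1
  2 to go: {9,10} 1
  3 to go: {7,9,10} 1  {8,9,10} 1
  4 to go: {2,8,9,10} 1  {7,8,9,10} 2
  5 to go: {2,7,8,9,10} 3  {6,7,8,9,10} 2
  6 to go: {2,6,7,8,9,10} 5  {5,6,7,8,9,10} 2
  7 to go: {2,5,6,7,8,9,10} 7  {4,5,6,7,8,9,10} 2
  8 to go: {2,4,5,6,7,8,9,10} 9  {3,4,5,6,7,8,9,10} 2
  9 to go: {1,3,4,5,6,7,8,9,10} 2  {2,3,4,5,6,7,8,9,10} 11
  if 0:b drops first: 13 orders
  if 2:a drops first: 2 orders
heap linearizations: 15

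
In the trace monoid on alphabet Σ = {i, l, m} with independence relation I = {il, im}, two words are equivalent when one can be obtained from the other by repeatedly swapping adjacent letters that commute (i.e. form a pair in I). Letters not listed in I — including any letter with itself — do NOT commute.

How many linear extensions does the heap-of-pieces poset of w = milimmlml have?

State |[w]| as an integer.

drop 0:m onto floor
drop 1:i onto floor
drop 2:l onto {0:m}
drop 3:i onto {1:i}
drop 4:m onto {2:l}
drop 5:m onto {4:m}
drop 6:l onto {5:m}
drop 7:m onto {6:l}
drop 8:l onto {7:m}
ground layer = {0:m, 1:i}
drop-orders for the pieces not yet dropped (sum over which currently-grounded one goes next):
  1 to go: {3} 1  {8} 1
  2 to go: {1,3} 1  {3,8} 2  {7,8} 1
  3 to go: {1,3,8} 3  {3,7,8} 3  {6,7,8} 1
  4 to go: {1,3,7,8} 6  {3,6,7,8} 4  {5,6,7,8} 1
  5 to go: {1,3,6,7,8} 10  {3,5,6,7,8} 5  {4,5,6,7,8} 1
  6 to go: {1,3,5,6,7,8} 15  {2,4,5,6,7,8} 1  {3,4,5,6,7,8} 6
  7 to go: {0,2,4,5,6,7,8} 1  {1,3,4,5,6,7,8} 21  {2,3,4,5,6,7,8} 7
  if 0:m drops first: 28 orders
  if 1:i drops first: 8 orders
heap linearizations: 36

36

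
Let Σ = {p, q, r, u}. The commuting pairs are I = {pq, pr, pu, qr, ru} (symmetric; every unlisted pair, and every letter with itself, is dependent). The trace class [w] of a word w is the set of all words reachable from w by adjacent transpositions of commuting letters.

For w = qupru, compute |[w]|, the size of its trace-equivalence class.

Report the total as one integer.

0(q) covers ∅
1(u) covers 0:q
2(p) covers ∅
3(r) covers ∅
4(u) covers 1:u
floor of heap: 0:q, 2:p, 3:r
completions by unplaced set U, small U first (add the entries for U minus each lowest piece of U):
  |U|=1: {2}:1  {3}:1  {4}:1
  |U|=2: {1,4}:1  {2,3}:2  {2,4}:2  {3,4}:2
  |U|=3: {0,1,4}:1  {1,2,4}:3  {1,3,4}:3  {2,3,4}:6
  start at 0(q): 12
  start at 2(p): 4
  start at 3(r): 4
sum over floor = 20

20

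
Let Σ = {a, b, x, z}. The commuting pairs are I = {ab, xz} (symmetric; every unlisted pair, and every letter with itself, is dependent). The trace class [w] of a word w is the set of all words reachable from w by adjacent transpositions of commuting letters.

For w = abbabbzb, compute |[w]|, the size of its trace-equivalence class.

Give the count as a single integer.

drop 0:a onto floor
drop 1:b onto floor
drop 2:b onto {1:b}
drop 3:a onto {0:a}
drop 4:b onto {2:b}
drop 5:b onto {4:b}
drop 6:z onto {3:a, 5:b}
drop 7:b onto {6:z}
ground layer = {0:a, 1:b}
drop-orders for the pieces not yet dropped (sum over which currently-grounded one goes next):
  1 to go: {7} 1
  2 to go: {6,7} 1
  3 to go: {3,6,7} 1  {5,6,7} 1
  4 to go: {0,3,6,7} 1  {3,5,6,7} 2  {4,5,6,7} 1
  5 to go: {0,3,5,6,7} 3  {2,4,5,6,7} 1  {3,4,5,6,7} 3
  6 to go: {0,3,4,5,6,7} 6  {1,2,4,5,6,7} 1  {2,3,4,5,6,7} 4
  if 0:a drops first: 5 orders
  if 1:b drops first: 10 orders
heap linearizations: 15

15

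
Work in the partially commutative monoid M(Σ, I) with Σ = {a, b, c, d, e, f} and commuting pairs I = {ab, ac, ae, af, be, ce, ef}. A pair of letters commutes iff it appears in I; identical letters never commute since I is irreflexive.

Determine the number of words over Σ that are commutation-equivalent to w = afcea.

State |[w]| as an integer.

#0=a has no predecessor
#1=f has no predecessor
#2=c depends on [1:f]
#3=e has no predecessor
#4=a depends on [0:a]
sources: [0:a, 1:f, 3:e]
N(rest) = Σ N(rest − s) over sources s of rest; N(one piece) = 1:
  size 1 → [2]=1  [3]=1  [4]=1
  size 2 → [0,4]=1  [1,2]=1  [2,3]=2  [2,4]=2  [3,4]=2
  size 3 → [0,2,4]=3  [0,3,4]=3  [1,2,3]=3  [1,2,4]=3  [2,3,4]=6
  first=0(a) contributes 12
  first=1(f) contributes 12
  first=3(e) contributes 6
|[w]| = 30

30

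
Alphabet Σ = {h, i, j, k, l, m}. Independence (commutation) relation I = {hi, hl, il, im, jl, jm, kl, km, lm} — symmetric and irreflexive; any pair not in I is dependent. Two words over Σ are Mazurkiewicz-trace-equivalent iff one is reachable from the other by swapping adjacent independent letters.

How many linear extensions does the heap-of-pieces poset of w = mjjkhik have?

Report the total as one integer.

#0=m has no predecessor
#1=j has no predecessor
#2=j depends on [1:j]
#3=k depends on [2:j]
#4=h depends on [0:m, 3:k]
#5=i depends on [3:k]
#6=k depends on [4:h, 5:i]
sources: [0:m, 1:j]
N(rest) = Σ N(rest − s) over sources s of rest; N(one piece) = 1:
  size 1 → [6]=1
  size 2 → [4,6]=1  [5,6]=1
  size 3 → [0,4,6]=1  [4,5,6]=2
  size 4 → [0,4,5,6]=3  [3,4,5,6]=2
  size 5 → [0,3,4,5,6]=5  [2,3,4,5,6]=2
  first=0(m) contributes 2
  first=1(j) contributes 7
|[w]| = 9

9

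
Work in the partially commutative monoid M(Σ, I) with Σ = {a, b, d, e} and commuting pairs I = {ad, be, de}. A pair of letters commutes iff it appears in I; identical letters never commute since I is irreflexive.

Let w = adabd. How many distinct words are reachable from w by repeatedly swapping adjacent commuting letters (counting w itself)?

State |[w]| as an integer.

3

piece 0:a — minimal
piece 1:d — minimal
piece 2:a rests on {0:a}
piece 3:b rests on {1:d, 2:a}
piece 4:d rests on {3:b}
minimal pieces: {0:a, 1:d}
ways to finish when only these pieces remain (= sum over removing one remaining piece with nothing left below it):
  1 left: {4}→1
  2 left: {3,4}→1
  3 left: {1,3,4}→1  {2,3,4}→1
  placing 0:a first → 2 extensions
  placing 1:d first → 1 extensions
total linear extensions = 3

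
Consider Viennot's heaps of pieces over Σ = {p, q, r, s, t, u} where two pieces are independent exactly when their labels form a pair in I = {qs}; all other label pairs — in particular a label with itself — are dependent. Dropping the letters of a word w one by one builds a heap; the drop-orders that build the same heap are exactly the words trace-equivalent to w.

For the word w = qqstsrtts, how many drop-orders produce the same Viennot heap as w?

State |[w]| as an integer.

3

piece 0:q — minimal
piece 1:q rests on {0:q}
piece 2:s — minimal
piece 3:t rests on {1:q, 2:s}
piece 4:s rests on {3:t}
piece 5:r rests on {4:s}
piece 6:t rests on {5:r}
piece 7:t rests on {6:t}
piece 8:s rests on {7:t}
minimal pieces: {0:q, 2:s}
ways to finish when only these pieces remain (= sum over removing one remaining piece with nothing left below it):
  1 left: {8}→1
  2 left: {7,8}→1
  3 left: {6,7,8}→1
  4 left: {5,6,7,8}→1
  5 left: {4,5,6,7,8}→1
  6 left: {3,4,5,6,7,8}→1
  7 left: {1,3,4,5,6,7,8}→1  {2,3,4,5,6,7,8}→1
  placing 0:q first → 2 extensions
  placing 2:s first → 1 extensions
total linear extensions = 3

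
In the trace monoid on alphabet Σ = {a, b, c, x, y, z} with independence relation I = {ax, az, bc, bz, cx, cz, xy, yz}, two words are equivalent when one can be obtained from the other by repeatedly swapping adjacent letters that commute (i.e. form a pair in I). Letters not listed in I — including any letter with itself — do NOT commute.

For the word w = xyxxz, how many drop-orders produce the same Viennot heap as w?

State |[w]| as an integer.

piece 0:x — minimal
piece 1:y — minimal
piece 2:x rests on {0:x}
piece 3:x rests on {2:x}
piece 4:z rests on {3:x}
minimal pieces: {0:x, 1:y}
ways to finish when only these pieces remain (= sum over removing one remaining piece with nothing left below it):
  1 left: {1}→1  {4}→1
  2 left: {1,4}→2  {3,4}→1
  3 left: {1,3,4}→3  {2,3,4}→1
  placing 0:x first → 4 extensions
  placing 1:y first → 1 extensions
total linear extensions = 5

5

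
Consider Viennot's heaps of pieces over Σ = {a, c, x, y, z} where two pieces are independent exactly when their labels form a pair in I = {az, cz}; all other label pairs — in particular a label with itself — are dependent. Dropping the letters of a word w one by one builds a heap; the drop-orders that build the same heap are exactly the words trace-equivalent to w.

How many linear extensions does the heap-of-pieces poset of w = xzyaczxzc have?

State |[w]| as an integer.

6

0(x) covers ∅
1(z) covers 0:x
2(y) covers 1:z
3(a) covers 2:y
4(c) covers 3:a
5(z) covers 2:y
6(x) covers 4:c, 5:z
7(z) covers 6:x
8(c) covers 6:x
floor of heap: 0:x
completions by unplaced set U, small U first (add the entries for U minus each lowest piece of U):
  |U|=1: {7}:1  {8}:1
  |U|=2: {7,8}:2
  |U|=3: {6,7,8}:2
  |U|=4: {4,6,7,8}:2  {5,6,7,8}:2
  |U|=5: {3,4,6,7,8}:2  {4,5,6,7,8}:4
  |U|=6: {3,4,5,6,7,8}:6
  |U|=7: {2,3,4,5,6,7,8}:6
  start at 0(x): 6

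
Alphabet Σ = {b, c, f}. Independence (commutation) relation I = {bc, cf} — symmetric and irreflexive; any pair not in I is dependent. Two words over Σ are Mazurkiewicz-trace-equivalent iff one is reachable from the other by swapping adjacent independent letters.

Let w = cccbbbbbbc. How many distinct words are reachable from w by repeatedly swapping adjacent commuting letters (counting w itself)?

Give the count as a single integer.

drop 0:c onto floor
drop 1:c onto {0:c}
drop 2:c onto {1:c}
drop 3:b onto floor
drop 4:b onto {3:b}
drop 5:b onto {4:b}
drop 6:b onto {5:b}
drop 7:b onto {6:b}
drop 8:b onto {7:b}
drop 9:c onto {2:c}
ground layer = {0:c, 3:b}
drop-orders for the pieces not yet dropped (sum over which currently-grounded one goes next):
  1 to go: {8} 1  {9} 1
  2 to go: {2,9} 1  {7,8} 1  {8,9} 2
  3 to go: {1,2,9} 1  {2,8,9} 3  {6,7,8} 1  {7,8,9} 3
  4 to go: {0,1,2,9} 1  {1,2,8,9} 4  {2,7,8,9} 6  {5,6,7,8} 1  {6,7,8,9} 4
  5 to go: {0,1,2,8,9} 5  {1,2,7,8,9} 10  {2,6,7,8,9} 10  {4,5,6,7,8} 1  {5,6,7,8,9} 5
  6 to go: {0,1,2,7,8,9} 15  {1,2,6,7,8,9} 20  {2,5,6,7,8,9} 15  {3,4,5,6,7,8} 1  {4,5,6,7,8,9} 6
  7 to go: {0,1,2,6,7,8,9} 35  {1,2,5,6,7,8,9} 35  {2,4,5,6,7,8,9} 21  {3,4,5,6,7,8,9} 7
  8 to go: {0,1,2,5,6,7,8,9} 70  {1,2,4,5,6,7,8,9} 56  {2,3,4,5,6,7,8,9} 28
  if 0:c drops first: 84 orders
  if 3:b drops first: 126 orders
heap linearizations: 210

210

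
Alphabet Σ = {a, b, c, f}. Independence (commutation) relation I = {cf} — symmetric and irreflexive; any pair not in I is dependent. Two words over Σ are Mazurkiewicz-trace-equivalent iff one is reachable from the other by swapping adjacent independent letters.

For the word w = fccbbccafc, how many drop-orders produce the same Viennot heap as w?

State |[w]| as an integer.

drop 0:f onto floor
drop 1:c onto floor
drop 2:c onto {1:c}
drop 3:b onto {0:f, 2:c}
drop 4:b onto {3:b}
drop 5:c onto {4:b}
drop 6:c onto {5:c}
drop 7:a onto {6:c}
drop 8:f onto {7:a}
drop 9:c onto {7:a}
ground layer = {0:f, 1:c}
drop-orders for the pieces not yet dropped (sum over which currently-grounded one goes next):
  1 to go: {8} 1  {9} 1
  2 to go: {8,9} 2
  3 to go: {7,8,9} 2
  4 to go: {6,7,8,9} 2
  5 to go: {5,6,7,8,9} 2
  6 to go: {4,5,6,7,8,9} 2
  7 to go: {3,4,5,6,7,8,9} 2
  8 to go: {0,3,4,5,6,7,8,9} 2  {2,3,4,5,6,7,8,9} 2
  if 0:f drops first: 2 orders
  if 1:c drops first: 4 orders
heap linearizations: 6

6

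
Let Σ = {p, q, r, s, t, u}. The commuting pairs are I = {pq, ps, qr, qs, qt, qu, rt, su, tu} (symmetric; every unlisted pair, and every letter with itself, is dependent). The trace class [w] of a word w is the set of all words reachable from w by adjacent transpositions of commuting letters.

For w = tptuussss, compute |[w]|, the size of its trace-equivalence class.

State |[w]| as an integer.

#0=t has no predecessor
#1=p depends on [0:t]
#2=t depends on [1:p]
#3=u depends on [1:p]
#4=u depends on [3:u]
#5=s depends on [2:t]
#6=s depends on [5:s]
#7=s depends on [6:s]
#8=s depends on [7:s]
sources: [0:t]
N(rest) = Σ N(rest − s) over sources s of rest; N(one piece) = 1:
  size 1 → [4]=1  [8]=1
  size 2 → [3,4]=1  [4,8]=2  [7,8]=1
  size 3 → [3,4,8]=3  [4,7,8]=3  [6,7,8]=1
  size 4 → [3,4,7,8]=6  [4,6,7,8]=4  [5,6,7,8]=1
  size 5 → [2,5,6,7,8]=1  [3,4,6,7,8]=10  [4,5,6,7,8]=5
  size 6 → [2,4,5,6,7,8]=6  [3,4,5,6,7,8]=15
  size 7 → [2,3,4,5,6,7,8]=21
  first=0(t) contributes 21

21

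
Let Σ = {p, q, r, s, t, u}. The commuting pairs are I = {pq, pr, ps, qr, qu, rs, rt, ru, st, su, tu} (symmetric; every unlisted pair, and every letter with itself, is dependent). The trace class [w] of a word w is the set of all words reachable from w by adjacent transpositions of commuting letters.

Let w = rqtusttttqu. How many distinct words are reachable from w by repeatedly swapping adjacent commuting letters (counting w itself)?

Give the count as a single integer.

#0=r has no predecessor
#1=q has no predecessor
#2=t depends on [1:q]
#3=u has no predecessor
#4=s depends on [1:q]
#5=t depends on [2:t]
#6=t depends on [5:t]
#7=t depends on [6:t]
#8=t depends on [7:t]
#9=q depends on [4:s, 8:t]
#10=u depends on [3:u]
sources: [0:r, 1:q, 3:u]
N(rest) = Σ N(rest − s) over sources s of rest; N(one piece) = 1:
  size 1 → [0]=1  [9]=1  [10]=1
  size 2 → [0,9]=2  [0,10]=2  [3,10]=1  [4,9]=1  [8,9]=1  [9,10]=2
  size 3 → [0,3,10]=3  [0,4,9]=3  [0,8,9]=3  [0,9,10]=6  [3,9,10]=3  [4,8,9]=2  [4,9,10]=3  [7,8,9]=1  [8,9,10]=3
  size 4 → [0,3,9,10]=12  [0,4,8,9]=8  [0,4,9,10]=12  [0,7,8,9]=4  [0,8,9,10]=12  [3,4,9,10]=6  [3,8,9,10]=6  [4,7,8,9]=3  [4,8,9,10]=8  [6,7,8,9]=1  [7,8,9,10]=4
  size 5 → [0,3,4,9,10]=30  [0,3,8,9,10]=30  [0,4,7,8,9]=15  [0,4,8,9,10]=40  [0,6,7,8,9]=5  [0,7,8,9,10]=20  [3,4,8,9,10]=20  [3,7,8,9,10]=10  [4,6,7,8,9]=4  [4,7,8,9,10]=15  [5,6,7,8,9]=1  [6,7,8,9,10]=5
  size 6 → [0,3,4,8,9,10]=120  [0,3,7,8,9,10]=60  [0,4,6,7,8,9]=24  [0,4,7,8,9,10]=90  [0,5,6,7,8,9]=6  [0,6,7,8,9,10]=30  [2,5,6,7,8,9]=1  [3,4,7,8,9,10]=45  [3,6,7,8,9,10]=15  [4,5,6,7,8,9]=5  [4,6,7,8,9,10]=24  [5,6,7,8,9,10]=6
  size 7 → [0,2,5,6,7,8,9]=7  [0,3,4,7,8,9,10]=315  [0,3,6,7,8,9,10]=105  [0,4,5,6,7,8,9]=35  [0,4,6,7,8,9,10]=168  [0,5,6,7,8,9,10]=42  [2,4,5,6,7,8,9]=6  [2,5,6,7,8,9,10]=7  [3,4,6,7,8,9,10]=84  [3,5,6,7,8,9,10]=21  [4,5,6,7,8,9,10]=35
  size 8 → [0,2,4,5,6,7,8,9]=48  [0,2,5,6,7,8,9,10]=56  [0,3,4,6,7,8,9,10]=672  [0,3,5,6,7,8,9,10]=168  [0,4,5,6,7,8,9,10]=280  [1,2,4,5,6,7,8,9]=6  [2,3,5,6,7,8,9,10]=28  [2,4,5,6,7,8,9,10]=48  [3,4,5,6,7,8,9,10]=140
  size 9 → [0,1,2,4,5,6,7,8,9]=54  [0,2,3,5,6,7,8,9,10]=252  [0,2,4,5,6,7,8,9,10]=432  [0,3,4,5,6,7,8,9,10]=1260  [1,2,4,5,6,7,8,9,10]=54  [2,3,4,5,6,7,8,9,10]=216
  first=0(r) contributes 270
  first=1(q) contributes 2160
  first=3(u) contributes 540
|[w]| = 2970

2970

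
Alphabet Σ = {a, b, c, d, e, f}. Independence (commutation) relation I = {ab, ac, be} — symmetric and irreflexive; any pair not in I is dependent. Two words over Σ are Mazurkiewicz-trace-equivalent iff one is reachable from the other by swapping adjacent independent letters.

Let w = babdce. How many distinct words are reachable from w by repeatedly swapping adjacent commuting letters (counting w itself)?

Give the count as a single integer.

drop 0:b onto floor
drop 1:a onto floor
drop 2:b onto {0:b}
drop 3:d onto {1:a, 2:b}
drop 4:c onto {3:d}
drop 5:e onto {4:c}
ground layer = {0:b, 1:a}
drop-orders for the pieces not yet dropped (sum over which currently-grounded one goes next):
  1 to go: {5} 1
  2 to go: {4,5} 1
  3 to go: {3,4,5} 1
  4 to go: {1,3,4,5} 1  {2,3,4,5} 1
  if 0:b drops first: 2 orders
  if 1:a drops first: 1 orders
heap linearizations: 3

3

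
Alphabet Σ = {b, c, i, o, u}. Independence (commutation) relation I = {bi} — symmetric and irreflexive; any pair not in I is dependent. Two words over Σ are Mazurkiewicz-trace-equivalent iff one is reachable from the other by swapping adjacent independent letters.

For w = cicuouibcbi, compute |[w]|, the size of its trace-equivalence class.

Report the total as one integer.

4

#0=c has no predecessor
#1=i depends on [0:c]
#2=c depends on [1:i]
#3=u depends on [2:c]
#4=o depends on [3:u]
#5=u depends on [4:o]
#6=i depends on [5:u]
#7=b depends on [5:u]
#8=c depends on [6:i, 7:b]
#9=b depends on [8:c]
#10=i depends on [8:c]
sources: [0:c]
N(rest) = Σ N(rest − s) over sources s of rest; N(one piece) = 1:
  size 1 → [9]=1  [10]=1
  size 2 → [9,10]=2
  size 3 → [8,9,10]=2
  size 4 → [6,8,9,10]=2  [7,8,9,10]=2
  size 5 → [6,7,8,9,10]=4
  size 6 → [5,6,7,8,9,10]=4
  size 7 → [4,5,6,7,8,9,10]=4
  size 8 → [3,4,5,6,7,8,9,10]=4
  size 9 → [2,3,4,5,6,7,8,9,10]=4
  first=0(c) contributes 4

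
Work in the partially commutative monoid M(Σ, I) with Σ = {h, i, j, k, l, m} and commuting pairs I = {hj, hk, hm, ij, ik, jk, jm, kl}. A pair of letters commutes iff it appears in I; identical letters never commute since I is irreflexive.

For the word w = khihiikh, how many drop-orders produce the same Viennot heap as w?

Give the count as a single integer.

28

piece 0:k — minimal
piece 1:h — minimal
piece 2:i rests on {1:h}
piece 3:h rests on {2:i}
piece 4:i rests on {3:h}
piece 5:i rests on {4:i}
piece 6:k rests on {0:k}
piece 7:h rests on {5:i}
minimal pieces: {0:k, 1:h}
ways to finish when only these pieces remain (= sum over removing one remaining piece with nothing left below it):
  1 left: {6}→1  {7}→1
  2 left: {0,6}→1  {5,7}→1  {6,7}→2
  3 left: {0,6,7}→3  {4,5,7}→1  {5,6,7}→3
  4 left: {0,5,6,7}→6  {3,4,5,7}→1  {4,5,6,7}→4
  5 left: {0,4,5,6,7}→10  {2,3,4,5,7}→1  {3,4,5,6,7}→5
  6 left: {0,3,4,5,6,7}→15  {1,2,3,4,5,7}→1  {2,3,4,5,6,7}→6
  placing 0:k first → 7 extensions
  placing 1:h first → 21 extensions
total linear extensions = 28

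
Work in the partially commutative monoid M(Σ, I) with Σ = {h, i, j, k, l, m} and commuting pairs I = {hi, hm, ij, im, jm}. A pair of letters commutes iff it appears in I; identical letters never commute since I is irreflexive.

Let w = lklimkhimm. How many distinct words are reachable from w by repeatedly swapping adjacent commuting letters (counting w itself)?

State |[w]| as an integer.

#0=l has no predecessor
#1=k depends on [0:l]
#2=l depends on [1:k]
#3=i depends on [2:l]
#4=m depends on [2:l]
#5=k depends on [3:i, 4:m]
#6=h depends on [5:k]
#7=i depends on [5:k]
#8=m depends on [5:k]
#9=m depends on [8:m]
sources: [0:l]
N(rest) = Σ N(rest − s) over sources s of rest; N(one piece) = 1:
  size 1 → [6]=1  [7]=1  [9]=1
  size 2 → [6,7]=2  [6,9]=2  [7,9]=2  [8,9]=1
  size 3 → [6,7,9]=6  [6,8,9]=3  [7,8,9]=3
  size 4 → [6,7,8,9]=12
  size 5 → [5,6,7,8,9]=12
  size 6 → [3,5,6,7,8,9]=12  [4,5,6,7,8,9]=12
  size 7 → [3,4,5,6,7,8,9]=24
  size 8 → [2,3,4,5,6,7,8,9]=24
  first=0(l) contributes 24

24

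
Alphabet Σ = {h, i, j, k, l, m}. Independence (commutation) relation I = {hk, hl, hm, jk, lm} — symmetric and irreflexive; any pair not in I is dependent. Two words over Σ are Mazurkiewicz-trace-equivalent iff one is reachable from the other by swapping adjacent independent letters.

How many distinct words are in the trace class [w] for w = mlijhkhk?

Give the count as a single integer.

20

#0=m has no predecessor
#1=l has no predecessor
#2=i depends on [0:m, 1:l]
#3=j depends on [2:i]
#4=h depends on [3:j]
#5=k depends on [2:i]
#6=h depends on [4:h]
#7=k depends on [5:k]
sources: [0:m, 1:l]
N(rest) = Σ N(rest − s) over sources s of rest; N(one piece) = 1:
  size 1 → [6]=1  [7]=1
  size 2 → [4,6]=1  [5,7]=1  [6,7]=2
  size 3 → [3,4,6]=1  [4,6,7]=3  [5,6,7]=3
  size 4 → [3,4,6,7]=4  [4,5,6,7]=6
  size 5 → [3,4,5,6,7]=10
  size 6 → [2,3,4,5,6,7]=10
  first=0(m) contributes 10
  first=1(l) contributes 10
|[w]| = 20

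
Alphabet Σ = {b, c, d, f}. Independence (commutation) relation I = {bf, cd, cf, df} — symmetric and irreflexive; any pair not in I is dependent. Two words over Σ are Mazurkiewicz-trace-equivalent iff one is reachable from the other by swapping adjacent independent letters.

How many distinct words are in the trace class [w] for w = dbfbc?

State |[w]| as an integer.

5

#0=d has no predecessor
#1=b depends on [0:d]
#2=f has no predecessor
#3=b depends on [1:b]
#4=c depends on [3:b]
sources: [0:d, 2:f]
N(rest) = Σ N(rest − s) over sources s of rest; N(one piece) = 1:
  size 1 → [2]=1  [4]=1
  size 2 → [2,4]=2  [3,4]=1
  size 3 → [1,3,4]=1  [2,3,4]=3
  first=0(d) contributes 4
  first=2(f) contributes 1
|[w]| = 5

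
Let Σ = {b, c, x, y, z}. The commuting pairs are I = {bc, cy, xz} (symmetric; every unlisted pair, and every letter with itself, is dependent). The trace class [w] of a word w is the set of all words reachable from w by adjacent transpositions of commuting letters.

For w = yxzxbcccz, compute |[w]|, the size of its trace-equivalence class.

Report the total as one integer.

12

#0=y has no predecessor
#1=x depends on [0:y]
#2=z depends on [0:y]
#3=x depends on [1:x]
#4=b depends on [2:z, 3:x]
#5=c depends on [2:z, 3:x]
#6=c depends on [5:c]
#7=c depends on [6:c]
#8=z depends on [4:b, 7:c]
sources: [0:y]
N(rest) = Σ N(rest − s) over sources s of rest; N(one piece) = 1:
  size 1 → [8]=1
  size 2 → [4,8]=1  [7,8]=1
  size 3 → [4,7,8]=2  [6,7,8]=1
  size 4 → [4,6,7,8]=3  [5,6,7,8]=1
  size 5 → [4,5,6,7,8]=4
  size 6 → [2,4,5,6,7,8]=4  [3,4,5,6,7,8]=4
  size 7 → [1,3,4,5,6,7,8]=4  [2,3,4,5,6,7,8]=8
  first=0(y) contributes 12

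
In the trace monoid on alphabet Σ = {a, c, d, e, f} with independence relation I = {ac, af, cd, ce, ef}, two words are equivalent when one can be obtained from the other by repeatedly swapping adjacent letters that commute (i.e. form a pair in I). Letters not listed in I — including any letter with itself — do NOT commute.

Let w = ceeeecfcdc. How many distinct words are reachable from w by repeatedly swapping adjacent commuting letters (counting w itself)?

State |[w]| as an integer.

drop 0:c onto floor
drop 1:e onto floor
drop 2:e onto {1:e}
drop 3:e onto {2:e}
drop 4:e onto {3:e}
drop 5:c onto {0:c}
drop 6:f onto {5:c}
drop 7:c onto {6:f}
drop 8:d onto {4:e, 6:f}
drop 9:c onto {7:c}
ground layer = {0:c, 1:e}
drop-orders for the pieces not yet dropped (sum over which currently-grounded one goes next):
  1 to go: {8} 1  {9} 1
  2 to go: {4,8} 1  {7,9} 1  {8,9} 2
  3 to go: {3,4,8} 1  {4,8,9} 3  {7,8,9} 3
  4 to go: {2,3,4,8} 1  {3,4,8,9} 4  {4,7,8,9} 6  {6,7,8,9} 3
  5 to go: {1,2,3,4,8} 1  {2,3,4,8,9} 5  {3,4,7,8,9} 10  {4,6,7,8,9} 9  {5,6,7,8,9} 3
  6 to go: {0,5,6,7,8,9} 3  {1,2,3,4,8,9} 6  {2,3,4,7,8,9} 15  {3,4,6,7,8,9} 19  {4,5,6,7,8,9} 12
  7 to go: {0,4,5,6,7,8,9} 15  {1,2,3,4,7,8,9} 21  {2,3,4,6,7,8,9} 34  {3,4,5,6,7,8,9} 31
  8 to go: {0,3,4,5,6,7,8,9} 46  {1,2,3,4,6,7,8,9} 55  {2,3,4,5,6,7,8,9} 65
  if 0:c drops first: 120 orders
  if 1:e drops first: 111 orders
heap linearizations: 231

231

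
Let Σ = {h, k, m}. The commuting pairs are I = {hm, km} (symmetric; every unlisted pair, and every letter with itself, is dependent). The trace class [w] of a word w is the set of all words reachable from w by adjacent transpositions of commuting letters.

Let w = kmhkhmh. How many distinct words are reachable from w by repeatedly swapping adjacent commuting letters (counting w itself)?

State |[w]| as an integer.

#0=k has no predecessor
#1=m has no predecessor
#2=h depends on [0:k]
#3=k depends on [2:h]
#4=h depends on [3:k]
#5=m depends on [1:m]
#6=h depends on [4:h]
sources: [0:k, 1:m]
N(rest) = Σ N(rest − s) over sources s of rest; N(one piece) = 1:
  size 1 → [5]=1  [6]=1
  size 2 → [1,5]=1  [4,6]=1  [5,6]=2
  size 3 → [1,5,6]=3  [3,4,6]=1  [4,5,6]=3
  size 4 → [1,4,5,6]=6  [2,3,4,6]=1  [3,4,5,6]=4
  size 5 → [0,2,3,4,6]=1  [1,3,4,5,6]=10  [2,3,4,5,6]=5
  first=0(k) contributes 15
  first=1(m) contributes 6
|[w]| = 21

21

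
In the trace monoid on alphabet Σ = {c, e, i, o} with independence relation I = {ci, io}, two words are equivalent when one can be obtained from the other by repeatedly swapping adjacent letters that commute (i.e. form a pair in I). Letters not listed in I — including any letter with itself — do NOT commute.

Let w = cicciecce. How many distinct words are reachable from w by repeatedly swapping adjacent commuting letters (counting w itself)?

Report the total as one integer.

#0=c has no predecessor
#1=i has no predecessor
#2=c depends on [0:c]
#3=c depends on [2:c]
#4=i depends on [1:i]
#5=e depends on [3:c, 4:i]
#6=c depends on [5:e]
#7=c depends on [6:c]
#8=e depends on [7:c]
sources: [0:c, 1:i]
N(rest) = Σ N(rest − s) over sources s of rest; N(one piece) = 1:
  size 1 → [8]=1
  size 2 → [7,8]=1
  size 3 → [6,7,8]=1
  size 4 → [5,6,7,8]=1
  size 5 → [3,5,6,7,8]=1  [4,5,6,7,8]=1
  size 6 → [1,4,5,6,7,8]=1  [2,3,5,6,7,8]=1  [3,4,5,6,7,8]=2
  size 7 → [0,2,3,5,6,7,8]=1  [1,3,4,5,6,7,8]=3  [2,3,4,5,6,7,8]=3
  first=0(c) contributes 6
  first=1(i) contributes 4
|[w]| = 10

10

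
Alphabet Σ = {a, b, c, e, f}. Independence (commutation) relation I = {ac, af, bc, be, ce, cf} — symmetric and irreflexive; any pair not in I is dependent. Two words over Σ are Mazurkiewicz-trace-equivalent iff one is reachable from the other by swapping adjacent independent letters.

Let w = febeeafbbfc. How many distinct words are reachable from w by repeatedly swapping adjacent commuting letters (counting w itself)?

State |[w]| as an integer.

piece 0:f — minimal
piece 1:e rests on {0:f}
piece 2:b rests on {0:f}
piece 3:e rests on {1:e}
piece 4:e rests on {3:e}
piece 5:a rests on {2:b, 4:e}
piece 6:f rests on {2:b, 4:e}
piece 7:b rests on {5:a, 6:f}
piece 8:b rests on {7:b}
piece 9:f rests on {8:b}
piece 10:c — minimal
minimal pieces: {0:f, 10:c}
ways to finish when only these pieces remain (= sum over removing one remaining piece with nothing left below it):
  1 left: {9}→1  {10}→1
  2 left: {8,9}→1  {9,10}→2
  3 left: {7,8,9}→1  {8,9,10}→3
  4 left: {5,7,8,9}→1  {6,7,8,9}→1  {7,8,9,10}→4
  5 left: {5,6,7,8,9}→2  {5,7,8,9,10}→5  {6,7,8,9,10}→5
  6 left: {2,5,6,7,8,9}→2  {4,5,6,7,8,9}→2  {5,6,7,8,9,10}→12
  7 left: {2,4,5,6,7,8,9}→4  {2,5,6,7,8,9,10}→14  {3,4,5,6,7,8,9}→2  {4,5,6,7,8,9,10}→14
  8 left: {1,3,4,5,6,7,8,9}→2  {2,3,4,5,6,7,8,9}→6  {2,4,5,6,7,8,9,10}→32  {3,4,5,6,7,8,9,10}→16
  9 left: {1,2,3,4,5,6,7,8,9}→8  {1,3,4,5,6,7,8,9,10}→18  {2,3,4,5,6,7,8,9,10}→54
  placing 0:f first → 80 extensions
  placing 10:c first → 8 extensions
total linear extensions = 88

88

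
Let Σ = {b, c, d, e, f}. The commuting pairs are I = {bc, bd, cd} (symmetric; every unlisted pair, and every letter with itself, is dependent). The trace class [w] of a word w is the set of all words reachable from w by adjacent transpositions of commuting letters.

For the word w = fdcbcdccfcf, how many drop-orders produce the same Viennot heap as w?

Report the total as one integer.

105

0(f) covers ∅
1(d) covers 0:f
2(c) covers 0:f
3(b) covers 0:f
4(c) covers 2:c
5(d) covers 1:d
6(c) covers 4:c
7(c) covers 6:c
8(f) covers 3:b, 5:d, 7:c
9(c) covers 8:f
10(f) covers 9:c
floor of heap: 0:f
completions by unplaced set U, small U first (add the entries for U minus each lowest piece of U):
  |U|=1: {10}:1
  |U|=2: {9,10}:1
  |U|=3: {8,9,10}:1
  |U|=4: {3,8,9,10}:1  {5,8,9,10}:1  {7,8,9,10}:1
  |U|=5: {1,5,8,9,10}:1  {3,5,8,9,10}:2  {3,7,8,9,10}:2  {5,7,8,9,10}:2  {6,7,8,9,10}:1
  |U|=6: {1,3,5,8,9,10}:3  {1,5,7,8,9,10}:3  {3,5,7,8,9,10}:6  {3,6,7,8,9,10}:3  {4,6,7,8,9,10}:1  {5,6,7,8,9,10}:3
  |U|=7: {1,3,5,7,8,9,10}:12  {1,5,6,7,8,9,10}:6  {2,4,6,7,8,9,10}:1  {3,4,6,7,8,9,10}:4  {3,5,6,7,8,9,10}:12  {4,5,6,7,8,9,10}:4
  |U|=8: {1,3,5,6,7,8,9,10}:30  {1,4,5,6,7,8,9,10}:10  {2,3,4,6,7,8,9,10}:5  {2,4,5,6,7,8,9,10}:5  {3,4,5,6,7,8,9,10}:20
  |U|=9: {1,2,4,5,6,7,8,9,10}:15  {1,3,4,5,6,7,8,9,10}:60  {2,3,4,5,6,7,8,9,10}:30
  start at 0(f): 105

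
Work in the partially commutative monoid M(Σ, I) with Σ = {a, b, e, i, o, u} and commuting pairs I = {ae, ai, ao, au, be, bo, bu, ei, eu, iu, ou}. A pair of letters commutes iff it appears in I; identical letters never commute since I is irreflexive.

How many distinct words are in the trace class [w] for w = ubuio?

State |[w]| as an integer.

#0=u has no predecessor
#1=b has no predecessor
#2=u depends on [0:u]
#3=i depends on [1:b]
#4=o depends on [3:i]
sources: [0:u, 1:b]
N(rest) = Σ N(rest − s) over sources s of rest; N(one piece) = 1:
  size 1 → [2]=1  [4]=1
  size 2 → [0,2]=1  [2,4]=2  [3,4]=1
  size 3 → [0,2,4]=3  [1,3,4]=1  [2,3,4]=3
  first=0(u) contributes 4
  first=1(b) contributes 6
|[w]| = 10

10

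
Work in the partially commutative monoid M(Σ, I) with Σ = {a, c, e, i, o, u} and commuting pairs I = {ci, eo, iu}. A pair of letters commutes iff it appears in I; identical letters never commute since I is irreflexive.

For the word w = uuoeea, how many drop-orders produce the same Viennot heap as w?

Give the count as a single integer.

#0=u has no predecessor
#1=u depends on [0:u]
#2=o depends on [1:u]
#3=e depends on [1:u]
#4=e depends on [3:e]
#5=a depends on [2:o, 4:e]
sources: [0:u]
N(rest) = Σ N(rest − s) over sources s of rest; N(one piece) = 1:
  size 1 → [5]=1
  size 2 → [2,5]=1  [4,5]=1
  size 3 → [2,4,5]=2  [3,4,5]=1
  size 4 → [2,3,4,5]=3
  first=0(u) contributes 3

3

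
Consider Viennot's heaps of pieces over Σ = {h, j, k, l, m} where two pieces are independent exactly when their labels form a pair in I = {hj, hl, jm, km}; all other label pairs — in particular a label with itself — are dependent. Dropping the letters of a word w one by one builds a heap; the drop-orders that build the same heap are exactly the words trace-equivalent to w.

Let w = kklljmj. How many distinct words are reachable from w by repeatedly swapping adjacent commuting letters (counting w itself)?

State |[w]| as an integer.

3

0(k) covers ∅
1(k) covers 0:k
2(l) covers 1:k
3(l) covers 2:l
4(j) covers 3:l
5(m) covers 3:l
6(j) covers 4:j
floor of heap: 0:k
completions by unplaced set U, small U first (add the entries for U minus each lowest piece of U):
  |U|=1: {5}:1  {6}:1
  |U|=2: {4,6}:1  {5,6}:2
  |U|=3: {4,5,6}:3
  |U|=4: {3,4,5,6}:3
  |U|=5: {2,3,4,5,6}:3
  start at 0(k): 3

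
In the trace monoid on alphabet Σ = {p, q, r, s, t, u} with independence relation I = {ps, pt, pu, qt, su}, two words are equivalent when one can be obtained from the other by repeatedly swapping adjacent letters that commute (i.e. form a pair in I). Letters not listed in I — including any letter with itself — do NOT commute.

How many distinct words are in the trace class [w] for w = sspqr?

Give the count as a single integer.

3

0(s) covers ∅
1(s) covers 0:s
2(p) covers ∅
3(q) covers 1:s, 2:p
4(r) covers 3:q
floor of heap: 0:s, 2:p
completions by unplaced set U, small U first (add the entries for U minus each lowest piece of U):
  |U|=1: {4}:1
  |U|=2: {3,4}:1
  |U|=3: {1,3,4}:1  {2,3,4}:1
  start at 0(s): 2
  start at 2(p): 1
sum over floor = 3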